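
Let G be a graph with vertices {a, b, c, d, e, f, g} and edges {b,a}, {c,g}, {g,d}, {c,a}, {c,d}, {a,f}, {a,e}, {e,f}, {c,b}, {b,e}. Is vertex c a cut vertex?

Deleting c raises the number of components from 1 to 2, so c is a cut vertex.

Yes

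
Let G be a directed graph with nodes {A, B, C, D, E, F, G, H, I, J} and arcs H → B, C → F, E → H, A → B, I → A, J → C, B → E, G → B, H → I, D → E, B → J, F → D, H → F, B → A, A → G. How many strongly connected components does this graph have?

1

{A, B, C, D, E, F, G, H, I, J} are all mutually reachable — one SCC of size 10.
That gives 1 strongly connected component.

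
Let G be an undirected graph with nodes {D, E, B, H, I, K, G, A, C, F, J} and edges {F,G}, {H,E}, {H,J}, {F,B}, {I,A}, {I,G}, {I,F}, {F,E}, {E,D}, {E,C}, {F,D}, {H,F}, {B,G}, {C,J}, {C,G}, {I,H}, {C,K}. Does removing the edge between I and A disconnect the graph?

Yes

Removing I - A leaves no path between I and A: the component count goes from 1 to 2. So it is a bridge.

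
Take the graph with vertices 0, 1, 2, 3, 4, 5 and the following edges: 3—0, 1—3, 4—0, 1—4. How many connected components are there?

3

2 is isolated — a component by itself.
5 is isolated — a component by itself.
Starting from 0 we can reach 0, 1, 3, 4. That is one component of size 4.
Total: 3 components.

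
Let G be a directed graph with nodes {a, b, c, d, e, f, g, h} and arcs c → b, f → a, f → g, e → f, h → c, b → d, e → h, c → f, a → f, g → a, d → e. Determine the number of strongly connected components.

2

{b, c, d, e, h} are all mutually reachable — one SCC of size 5.
{a, f, g} are all mutually reachable — one SCC of size 3.
That gives 2 strongly connected components.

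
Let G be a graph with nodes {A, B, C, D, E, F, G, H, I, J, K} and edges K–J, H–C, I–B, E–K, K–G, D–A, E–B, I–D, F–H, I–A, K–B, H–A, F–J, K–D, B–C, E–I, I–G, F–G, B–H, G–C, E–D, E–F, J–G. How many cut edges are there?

The edges on the cycle F-J-G-F are not bridges since each lies on that cycle.
Every edge lies on some cycle, so there are no bridges.

0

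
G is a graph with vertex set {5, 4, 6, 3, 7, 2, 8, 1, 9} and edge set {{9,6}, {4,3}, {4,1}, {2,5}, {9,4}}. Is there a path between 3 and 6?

From 3 we can reach 1, 3, 4, 6, 9, which includes 6.

Yes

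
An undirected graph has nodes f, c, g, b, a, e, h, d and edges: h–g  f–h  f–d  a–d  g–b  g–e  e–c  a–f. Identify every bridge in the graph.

b-g, c-e, e-g, f-h, g-h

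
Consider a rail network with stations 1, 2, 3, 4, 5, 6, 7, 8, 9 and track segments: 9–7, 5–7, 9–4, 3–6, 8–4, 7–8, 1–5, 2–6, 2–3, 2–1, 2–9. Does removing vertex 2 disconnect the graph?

Yes

Deleting 2 raises the number of components from 1 to 2, so 2 is a cut vertex.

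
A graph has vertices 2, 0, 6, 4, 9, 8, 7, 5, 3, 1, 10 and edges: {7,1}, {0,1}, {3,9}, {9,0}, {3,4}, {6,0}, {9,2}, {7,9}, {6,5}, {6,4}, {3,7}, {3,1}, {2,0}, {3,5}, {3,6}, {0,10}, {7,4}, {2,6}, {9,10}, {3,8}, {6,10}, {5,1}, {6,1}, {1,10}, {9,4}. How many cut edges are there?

1

The edges on the cycle 3-7-9-2-6-3 are not bridges since each lies on that cycle.
But removing 3–8 disconnects 3 from 8 — this is a bridge.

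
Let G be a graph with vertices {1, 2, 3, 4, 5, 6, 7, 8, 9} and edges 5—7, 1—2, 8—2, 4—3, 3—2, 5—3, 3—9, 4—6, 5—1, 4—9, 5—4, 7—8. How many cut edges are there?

1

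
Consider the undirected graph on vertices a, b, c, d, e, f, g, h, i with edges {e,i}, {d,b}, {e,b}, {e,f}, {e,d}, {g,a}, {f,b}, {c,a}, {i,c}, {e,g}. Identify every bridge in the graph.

none

The edges on the cycle e-d-b-e are not bridges since each lies on that cycle.
Every edge lies on some cycle, so there are no bridges.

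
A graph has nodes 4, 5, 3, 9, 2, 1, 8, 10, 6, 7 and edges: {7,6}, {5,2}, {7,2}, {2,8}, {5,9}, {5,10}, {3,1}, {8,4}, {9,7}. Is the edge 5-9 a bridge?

No

After removing 5-9, the path 5-2-7-9 still connects them, so the edge is not a bridge.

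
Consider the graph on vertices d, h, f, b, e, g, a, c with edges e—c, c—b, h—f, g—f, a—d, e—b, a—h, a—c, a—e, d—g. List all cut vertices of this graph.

a

Removing a increases the component count from 1 to 2, so a is a cut vertex.
By contrast removing d leaves 1 component; it is not a cut vertex. No other vertex is a cut vertex either.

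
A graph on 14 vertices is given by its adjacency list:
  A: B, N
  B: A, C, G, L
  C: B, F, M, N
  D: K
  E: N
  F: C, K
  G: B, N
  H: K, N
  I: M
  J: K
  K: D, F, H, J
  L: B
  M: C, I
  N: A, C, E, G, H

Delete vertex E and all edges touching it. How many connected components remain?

1

With E gone, the remaining components are: {A, B, C, D, F, G, H, I, J, K, L, M, N}.
That is 1 component.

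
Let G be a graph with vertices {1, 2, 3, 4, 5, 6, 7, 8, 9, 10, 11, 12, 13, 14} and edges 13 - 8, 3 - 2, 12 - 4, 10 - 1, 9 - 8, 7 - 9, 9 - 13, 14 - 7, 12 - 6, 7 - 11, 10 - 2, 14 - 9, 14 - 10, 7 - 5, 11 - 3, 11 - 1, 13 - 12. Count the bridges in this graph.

4

The edges on the cycle 14-7-11-3-2-10-14 are not bridges since each lies on that cycle.
But removing 12 - 13 disconnects 12 from 13; removing 4 - 12 disconnects 4 from 12; removing 12 - 6 disconnects 12 from 6; removing 7 - 5 disconnects 7 from 5 — these are bridges.
That makes 4 bridges.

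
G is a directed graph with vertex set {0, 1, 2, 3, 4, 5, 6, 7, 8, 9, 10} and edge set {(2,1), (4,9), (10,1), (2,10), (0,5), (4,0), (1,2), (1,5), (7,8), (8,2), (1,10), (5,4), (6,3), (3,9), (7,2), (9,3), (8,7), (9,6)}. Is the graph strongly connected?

No

There is no directed path from 1 to 8, so the graph is not strongly connected.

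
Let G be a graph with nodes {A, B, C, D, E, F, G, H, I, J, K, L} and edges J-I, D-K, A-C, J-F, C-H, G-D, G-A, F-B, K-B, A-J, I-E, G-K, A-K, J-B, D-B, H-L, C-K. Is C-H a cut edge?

Yes

Removing C-H leaves no path between C and H: the component count goes from 1 to 2. So it is a bridge.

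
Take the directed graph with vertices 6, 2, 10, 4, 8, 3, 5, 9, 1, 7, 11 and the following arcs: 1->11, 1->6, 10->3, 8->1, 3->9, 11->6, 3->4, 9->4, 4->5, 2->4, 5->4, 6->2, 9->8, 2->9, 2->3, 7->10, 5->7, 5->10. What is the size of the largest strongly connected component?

11

{1, 2, 3, 4, 5, 6, 7, 8, 9, 10, 11} are all mutually reachable — one SCC of size 11.
The largest has 11 vertices.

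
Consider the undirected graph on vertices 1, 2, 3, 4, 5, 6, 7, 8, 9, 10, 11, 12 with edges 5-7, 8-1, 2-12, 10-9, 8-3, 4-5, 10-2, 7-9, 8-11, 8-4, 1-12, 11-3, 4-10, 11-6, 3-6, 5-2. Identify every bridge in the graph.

The edges on the cycle 4-5-7-9-10-4 are not bridges since each lies on that cycle.
Every edge lies on some cycle, so there are no bridges.

none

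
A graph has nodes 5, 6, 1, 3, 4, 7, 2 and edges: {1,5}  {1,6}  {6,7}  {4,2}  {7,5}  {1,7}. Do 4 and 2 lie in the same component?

Yes

From 4 we can reach 2, 4, which includes 2.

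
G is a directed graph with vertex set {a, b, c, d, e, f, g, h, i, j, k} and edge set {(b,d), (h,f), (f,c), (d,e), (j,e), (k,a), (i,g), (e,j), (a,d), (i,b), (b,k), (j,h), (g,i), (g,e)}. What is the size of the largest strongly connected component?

{e, j} are all mutually reachable — one SCC of size 2.
{g, i} are all mutually reachable — one SCC of size 2.
{k} is an SCC by itself.
{f} is an SCC by itself.
{c} is an SCC by itself.
(and 4 more singleton SCCs)
The largest has 2 vertices.

2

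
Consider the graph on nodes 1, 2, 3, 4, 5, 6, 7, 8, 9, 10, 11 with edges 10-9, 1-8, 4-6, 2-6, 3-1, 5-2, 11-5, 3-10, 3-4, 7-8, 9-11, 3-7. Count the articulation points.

1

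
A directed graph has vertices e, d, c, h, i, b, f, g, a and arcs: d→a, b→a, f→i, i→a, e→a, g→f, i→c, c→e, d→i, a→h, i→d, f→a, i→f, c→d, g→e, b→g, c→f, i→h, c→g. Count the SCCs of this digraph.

5

{c, d, f, g, i} are all mutually reachable — one SCC of size 5.
{h} is an SCC by itself.
{a} is an SCC by itself.
{b} is an SCC by itself.
{e} is an SCC by itself.
That gives 5 strongly connected components.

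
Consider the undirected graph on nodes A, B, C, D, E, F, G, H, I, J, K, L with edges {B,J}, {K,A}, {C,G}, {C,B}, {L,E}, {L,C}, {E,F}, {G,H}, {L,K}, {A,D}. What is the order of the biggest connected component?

11

I is isolated — a component by itself.
Starting from A we can reach A, B, C, D, E, F, G, H, J, K, L. That is one component of size 11.
The largest has 11 vertices.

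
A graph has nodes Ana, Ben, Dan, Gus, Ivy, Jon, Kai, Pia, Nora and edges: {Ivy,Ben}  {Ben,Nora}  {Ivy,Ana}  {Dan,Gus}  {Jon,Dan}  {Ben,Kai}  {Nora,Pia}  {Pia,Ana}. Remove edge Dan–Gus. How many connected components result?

Before removal there are 2 components.
Dan–Gus is a bridge — removing it separates Dan's side from Gus's side.
After removal: 3 components.

3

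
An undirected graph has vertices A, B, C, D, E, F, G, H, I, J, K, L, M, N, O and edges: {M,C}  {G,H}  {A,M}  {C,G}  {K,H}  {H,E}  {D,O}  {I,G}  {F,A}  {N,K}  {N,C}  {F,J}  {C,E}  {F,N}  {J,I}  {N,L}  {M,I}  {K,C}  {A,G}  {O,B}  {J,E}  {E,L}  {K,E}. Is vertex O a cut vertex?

Yes

Deleting O raises the number of components from 2 to 3, so O is a cut vertex.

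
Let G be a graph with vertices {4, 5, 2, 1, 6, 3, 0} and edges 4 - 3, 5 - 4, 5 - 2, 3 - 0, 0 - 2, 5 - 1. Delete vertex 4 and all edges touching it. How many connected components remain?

2

With 4 gone, the remaining components are: {6}; {0, 1, 2, 3, 5}.
That is 2 components.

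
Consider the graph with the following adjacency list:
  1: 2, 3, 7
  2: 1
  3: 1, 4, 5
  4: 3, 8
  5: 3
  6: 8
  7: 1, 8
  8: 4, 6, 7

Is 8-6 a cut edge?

Removing 8-6 leaves no path between 8 and 6: the component count goes from 1 to 2. So it is a bridge.

Yes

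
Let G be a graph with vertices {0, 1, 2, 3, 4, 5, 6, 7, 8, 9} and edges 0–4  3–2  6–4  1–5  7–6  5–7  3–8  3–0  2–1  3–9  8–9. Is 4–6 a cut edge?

After removing 4–6, the path 4-0-3-2-1-5-7-6 still connects them, so the edge is not a bridge.

No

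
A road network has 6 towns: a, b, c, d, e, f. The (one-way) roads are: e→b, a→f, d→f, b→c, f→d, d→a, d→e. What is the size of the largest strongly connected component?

3

{a, d, f} are all mutually reachable — one SCC of size 3.
{c} is an SCC by itself.
{b} is an SCC by itself.
{e} is an SCC by itself.
The largest has 3 vertices.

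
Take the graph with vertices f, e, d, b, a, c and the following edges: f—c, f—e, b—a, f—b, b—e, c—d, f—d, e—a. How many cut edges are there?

0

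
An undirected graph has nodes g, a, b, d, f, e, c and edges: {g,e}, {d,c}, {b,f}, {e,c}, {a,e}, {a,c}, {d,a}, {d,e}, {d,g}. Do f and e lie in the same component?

No

The component containing f is {b, f}, and e is not in it.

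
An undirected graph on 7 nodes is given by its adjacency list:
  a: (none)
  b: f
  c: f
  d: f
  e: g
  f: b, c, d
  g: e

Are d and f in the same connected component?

From d we can reach b, c, d, f, which includes f.

Yes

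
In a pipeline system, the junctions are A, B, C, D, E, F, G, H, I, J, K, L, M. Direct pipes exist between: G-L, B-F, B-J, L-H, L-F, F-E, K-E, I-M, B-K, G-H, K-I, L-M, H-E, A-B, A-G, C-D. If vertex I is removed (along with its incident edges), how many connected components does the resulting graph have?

With I gone, the remaining components are: {C, D}; {A, B, E, F, G, H, J, K, L, M}.
That is 2 components.

2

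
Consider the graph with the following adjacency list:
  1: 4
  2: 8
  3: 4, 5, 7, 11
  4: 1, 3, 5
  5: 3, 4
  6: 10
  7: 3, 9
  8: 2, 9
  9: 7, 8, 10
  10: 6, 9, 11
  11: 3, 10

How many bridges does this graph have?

The edges on the cycle 3-4-5-3 are not bridges since each lies on that cycle.
But removing 8-9 disconnects 8 from 9; removing 8-2 disconnects 8 from 2; removing 6-10 disconnects 6 from 10; removing 4-1 disconnects 4 from 1 — these are bridges.
That makes 4 bridges.

4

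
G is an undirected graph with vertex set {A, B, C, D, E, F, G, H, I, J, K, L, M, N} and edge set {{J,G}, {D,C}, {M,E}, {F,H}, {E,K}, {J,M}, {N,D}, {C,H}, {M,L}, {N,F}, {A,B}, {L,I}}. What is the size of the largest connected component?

Starting from A we can reach A, B. That is one component of size 2.
Starting from C we can reach C, D, F, H, N. That is one component of size 5.
Starting from E we can reach E, G, I, J, K, L, M. That is one component of size 7.
The largest has 7 vertices.

7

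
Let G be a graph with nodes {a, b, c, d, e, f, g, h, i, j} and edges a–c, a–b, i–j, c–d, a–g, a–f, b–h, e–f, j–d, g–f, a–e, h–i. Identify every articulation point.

a

Removing a increases the component count from 1 to 2, so a is a cut vertex.
By contrast removing g leaves 1 component; it is not a cut vertex. No other vertex is a cut vertex either.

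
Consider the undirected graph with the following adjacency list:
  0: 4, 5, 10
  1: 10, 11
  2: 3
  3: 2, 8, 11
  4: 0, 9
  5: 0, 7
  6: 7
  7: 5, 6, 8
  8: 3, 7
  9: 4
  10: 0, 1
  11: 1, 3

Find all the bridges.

The edges on the cycle 1-10-0-5-7-8-3-11-1 are not bridges since each lies on that cycle.
But removing 6-7 disconnects 6 from 7; removing 4-9 disconnects 4 from 9; removing 2-3 disconnects 2 from 3; removing 4-0 disconnects 4 from 0 — these are bridges.

0-4, 2-3, 4-9, 6-7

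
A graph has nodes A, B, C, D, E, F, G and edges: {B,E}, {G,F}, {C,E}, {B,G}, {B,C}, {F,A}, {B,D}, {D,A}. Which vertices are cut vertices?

Removing B increases the component count from 1 to 2, so B is a cut vertex.
By contrast removing C leaves 1 component; it is not a cut vertex. No other vertex is a cut vertex either.

B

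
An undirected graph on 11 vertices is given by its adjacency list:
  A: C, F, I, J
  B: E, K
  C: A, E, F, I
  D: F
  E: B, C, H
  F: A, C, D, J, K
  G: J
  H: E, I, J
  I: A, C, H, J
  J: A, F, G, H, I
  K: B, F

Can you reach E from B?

Yes

From B we can reach A, B, C, D, E, F, G, H, I, J, K, which includes E.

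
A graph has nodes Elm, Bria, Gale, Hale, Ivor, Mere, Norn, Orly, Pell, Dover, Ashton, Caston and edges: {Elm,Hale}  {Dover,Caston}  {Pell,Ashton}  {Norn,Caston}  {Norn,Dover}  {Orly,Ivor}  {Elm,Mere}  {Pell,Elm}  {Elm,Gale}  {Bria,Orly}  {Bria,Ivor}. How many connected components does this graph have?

3

Starting from Bria we can reach Bria, Ivor, Orly. That is one component of size 3.
Starting from Norn we can reach Norn, Dover, Caston. That is one component of size 3.
Starting from Elm we can reach Elm, Gale, Hale, Mere, Pell, Ashton. That is one component of size 6.
Total: 3 components.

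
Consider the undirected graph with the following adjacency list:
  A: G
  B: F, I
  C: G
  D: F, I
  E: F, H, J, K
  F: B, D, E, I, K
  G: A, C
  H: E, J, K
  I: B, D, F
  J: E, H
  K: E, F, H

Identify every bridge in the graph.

A-G, C-G

The edges on the cycle F-D-I-F are not bridges since each lies on that cycle.
But removing C-G disconnects C from G; removing G-A disconnects G from A — these are bridges.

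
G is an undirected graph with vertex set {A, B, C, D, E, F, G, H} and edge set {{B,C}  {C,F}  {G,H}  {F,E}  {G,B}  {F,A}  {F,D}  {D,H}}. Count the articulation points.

Removing F increases the component count from 1 to 3, so F is a cut vertex.
By contrast removing B leaves 1 component; it is not a cut vertex. No other vertex is a cut vertex either.

1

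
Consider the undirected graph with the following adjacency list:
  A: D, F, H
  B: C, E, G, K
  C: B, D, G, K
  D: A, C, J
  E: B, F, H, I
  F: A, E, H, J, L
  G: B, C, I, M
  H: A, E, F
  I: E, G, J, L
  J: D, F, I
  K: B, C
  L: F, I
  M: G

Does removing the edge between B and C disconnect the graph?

No

After removing B-C, the path B-G-C still connects them, so the edge is not a bridge.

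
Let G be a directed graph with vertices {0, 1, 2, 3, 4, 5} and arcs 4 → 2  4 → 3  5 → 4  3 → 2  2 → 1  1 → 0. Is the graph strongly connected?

No

There is no directed path from 0 to 2, so the graph is not strongly connected.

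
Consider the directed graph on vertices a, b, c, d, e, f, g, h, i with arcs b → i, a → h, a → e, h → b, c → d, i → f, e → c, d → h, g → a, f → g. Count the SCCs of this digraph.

{a, b, c, d, e, f, g, h, i} are all mutually reachable — one SCC of size 9.
That gives 1 strongly connected component.

1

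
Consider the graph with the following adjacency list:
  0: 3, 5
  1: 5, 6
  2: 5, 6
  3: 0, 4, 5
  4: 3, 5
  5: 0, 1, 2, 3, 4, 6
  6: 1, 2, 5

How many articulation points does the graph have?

1

Removing 5 increases the component count from 1 to 2, so 5 is a cut vertex.
By contrast removing 2 leaves 1 component; it is not a cut vertex. No other vertex is a cut vertex either.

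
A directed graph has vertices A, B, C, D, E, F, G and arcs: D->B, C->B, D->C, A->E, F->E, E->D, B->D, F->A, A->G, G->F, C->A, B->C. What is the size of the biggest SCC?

7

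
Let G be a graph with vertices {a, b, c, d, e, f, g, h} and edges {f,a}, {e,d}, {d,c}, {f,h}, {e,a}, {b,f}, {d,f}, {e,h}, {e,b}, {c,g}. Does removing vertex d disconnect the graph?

Yes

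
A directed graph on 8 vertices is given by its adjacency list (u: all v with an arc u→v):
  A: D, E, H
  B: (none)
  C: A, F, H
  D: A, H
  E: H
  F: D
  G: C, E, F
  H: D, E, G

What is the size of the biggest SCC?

7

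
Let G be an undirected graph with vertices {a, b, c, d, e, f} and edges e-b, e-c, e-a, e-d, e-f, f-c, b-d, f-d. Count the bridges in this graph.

1

The edges on the cycle e-f-c-e are not bridges since each lies on that cycle.
But removing e-a disconnects e from a — this is a bridge.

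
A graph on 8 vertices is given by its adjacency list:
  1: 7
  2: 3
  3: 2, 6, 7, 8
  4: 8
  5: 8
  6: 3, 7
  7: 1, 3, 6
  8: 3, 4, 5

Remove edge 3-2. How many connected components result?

Before removal there is 1 component.
3-2 is a bridge — removing it separates 3's side from 2's side.
After removal: 2 components.

2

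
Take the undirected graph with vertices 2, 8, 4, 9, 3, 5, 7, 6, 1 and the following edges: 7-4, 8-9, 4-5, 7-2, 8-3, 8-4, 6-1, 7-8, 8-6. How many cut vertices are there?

Removing 4 increases the component count from 1 to 2, so 4 is a cut vertex.
Removing 6 increases the component count from 1 to 2, so 6 is a cut vertex.
Removing 7 increases the component count from 1 to 2, so 7 is a cut vertex.
Likewise 8 is a cut vertex.
By contrast removing 2 leaves 1 component; it is not a cut vertex. No other vertex is a cut vertex either.

4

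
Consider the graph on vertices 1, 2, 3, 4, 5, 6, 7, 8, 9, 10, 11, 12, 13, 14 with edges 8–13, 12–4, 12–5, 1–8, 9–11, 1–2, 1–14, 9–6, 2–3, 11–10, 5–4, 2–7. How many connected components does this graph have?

Starting from 4 we can reach 4, 5, 12. That is one component of size 3.
Starting from 6 we can reach 6, 9, 10, 11. That is one component of size 4.
Starting from 1 we can reach 1, 2, 3, 7, 8, 13, 14. That is one component of size 7.
Total: 3 components.

3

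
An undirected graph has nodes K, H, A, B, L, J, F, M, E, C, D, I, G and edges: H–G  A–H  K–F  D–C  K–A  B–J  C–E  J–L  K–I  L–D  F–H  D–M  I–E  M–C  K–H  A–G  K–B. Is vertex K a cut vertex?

Yes

Deleting K raises the number of components from 1 to 2, so K is a cut vertex.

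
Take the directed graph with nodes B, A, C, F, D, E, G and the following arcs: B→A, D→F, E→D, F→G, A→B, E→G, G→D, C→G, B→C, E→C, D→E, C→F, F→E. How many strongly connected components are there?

2

{C, D, E, F, G} are all mutually reachable — one SCC of size 5.
{A, B} are all mutually reachable — one SCC of size 2.
That gives 2 strongly connected components.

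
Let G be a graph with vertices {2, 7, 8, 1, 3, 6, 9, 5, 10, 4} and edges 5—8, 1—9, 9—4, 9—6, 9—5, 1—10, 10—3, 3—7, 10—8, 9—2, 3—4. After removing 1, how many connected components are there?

1

With 1 gone, the remaining components are: {2, 3, 4, 5, 6, 7, 8, 9, 10}.
That is 1 component.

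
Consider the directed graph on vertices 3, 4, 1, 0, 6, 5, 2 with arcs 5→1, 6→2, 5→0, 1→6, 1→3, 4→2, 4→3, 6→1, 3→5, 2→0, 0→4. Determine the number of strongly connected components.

1

{0, 1, 2, 3, 4, 5, 6} are all mutually reachable — one SCC of size 7.
That gives 1 strongly connected component.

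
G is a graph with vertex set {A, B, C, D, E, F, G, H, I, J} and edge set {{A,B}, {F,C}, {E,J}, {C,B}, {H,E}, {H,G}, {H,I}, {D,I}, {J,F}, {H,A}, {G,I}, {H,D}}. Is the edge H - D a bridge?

After removing H - D, the path H-I-D still connects them, so the edge is not a bridge.

No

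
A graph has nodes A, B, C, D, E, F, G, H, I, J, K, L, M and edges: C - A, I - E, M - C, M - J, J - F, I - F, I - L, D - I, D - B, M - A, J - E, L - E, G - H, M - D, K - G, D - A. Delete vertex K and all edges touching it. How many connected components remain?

2

With K gone, the remaining components are: {G, H}; {A, B, C, D, E, F, I, J, L, M}.
That is 2 components.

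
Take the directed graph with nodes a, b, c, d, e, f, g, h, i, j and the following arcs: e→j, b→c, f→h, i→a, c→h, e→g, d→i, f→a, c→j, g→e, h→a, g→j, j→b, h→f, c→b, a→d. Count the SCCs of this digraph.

{a, d, i} are all mutually reachable — one SCC of size 3.
{b, c, j} are all mutually reachable — one SCC of size 3.
{f, h} are all mutually reachable — one SCC of size 2.
{e, g} are all mutually reachable — one SCC of size 2.
That gives 4 strongly connected components.

4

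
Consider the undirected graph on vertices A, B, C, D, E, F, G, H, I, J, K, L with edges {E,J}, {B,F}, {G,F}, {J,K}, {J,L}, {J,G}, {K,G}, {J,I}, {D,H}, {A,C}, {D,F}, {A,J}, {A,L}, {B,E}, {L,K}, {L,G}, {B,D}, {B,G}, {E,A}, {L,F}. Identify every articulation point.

Removing A increases the component count from 1 to 2, so A is a cut vertex.
Removing D increases the component count from 1 to 2, so D is a cut vertex.
Removing J increases the component count from 1 to 2, so J is a cut vertex.
By contrast removing E leaves 1 component; it is not a cut vertex. No other vertex is a cut vertex either.

A, D, J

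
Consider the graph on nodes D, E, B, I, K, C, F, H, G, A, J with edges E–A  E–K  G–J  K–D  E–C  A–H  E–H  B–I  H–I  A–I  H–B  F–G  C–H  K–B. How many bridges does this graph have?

The edges on the cycle E-C-H-E are not bridges since each lies on that cycle.
But removing F–G disconnects F from G; removing K–D disconnects K from D; removing G–J disconnects G from J — these are bridges.
That makes 3 bridges.

3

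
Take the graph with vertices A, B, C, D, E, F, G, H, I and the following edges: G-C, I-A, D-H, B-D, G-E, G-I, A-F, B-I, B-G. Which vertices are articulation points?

A, B, D, G, I

Removing A increases the component count from 1 to 2, so A is a cut vertex.
Removing B increases the component count from 1 to 2, so B is a cut vertex.
Removing D increases the component count from 1 to 2, so D is a cut vertex.
Likewise G, I are cut vertices.
By contrast removing H leaves 1 component; it is not a cut vertex. No other vertex is a cut vertex either.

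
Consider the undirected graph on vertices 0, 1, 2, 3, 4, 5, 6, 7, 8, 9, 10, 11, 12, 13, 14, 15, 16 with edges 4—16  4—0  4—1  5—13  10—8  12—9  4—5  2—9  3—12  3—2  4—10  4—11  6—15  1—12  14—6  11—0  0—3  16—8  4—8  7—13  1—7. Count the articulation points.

Removing 4 increases the component count from 2 to 3, so 4 is a cut vertex.
Removing 6 increases the component count from 2 to 3, so 6 is a cut vertex.
By contrast removing 1 leaves 2 components; it is not a cut vertex. No other vertex is a cut vertex either.

2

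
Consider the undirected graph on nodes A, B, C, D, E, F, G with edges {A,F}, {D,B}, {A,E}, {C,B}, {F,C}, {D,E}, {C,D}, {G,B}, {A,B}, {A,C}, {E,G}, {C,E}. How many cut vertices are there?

Removing E, for instance, still leaves 1 component. No single vertex removal increases the component count — the graph has no articulation points.

0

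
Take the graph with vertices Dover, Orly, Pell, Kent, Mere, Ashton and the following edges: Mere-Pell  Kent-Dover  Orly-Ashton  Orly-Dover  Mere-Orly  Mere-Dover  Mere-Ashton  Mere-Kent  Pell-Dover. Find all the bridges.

none

The edges on the cycle Mere-Kent-Dover-Pell-Mere are not bridges since each lies on that cycle.
Every edge lies on some cycle, so there are no bridges.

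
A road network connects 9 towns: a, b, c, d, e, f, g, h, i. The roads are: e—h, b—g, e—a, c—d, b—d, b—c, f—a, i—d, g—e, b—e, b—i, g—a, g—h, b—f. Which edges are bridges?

none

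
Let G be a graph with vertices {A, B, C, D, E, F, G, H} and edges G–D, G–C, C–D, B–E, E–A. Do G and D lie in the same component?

Yes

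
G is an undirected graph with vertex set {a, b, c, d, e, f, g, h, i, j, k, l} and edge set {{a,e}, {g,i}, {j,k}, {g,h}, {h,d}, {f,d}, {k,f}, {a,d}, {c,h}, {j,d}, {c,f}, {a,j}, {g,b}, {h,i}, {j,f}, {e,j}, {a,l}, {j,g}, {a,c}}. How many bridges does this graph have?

2

The edges on the cycle a-e-j-k-f-c-a are not bridges since each lies on that cycle.
But removing b–g disconnects b from g; removing l–a disconnects l from a — these are bridges.
That makes 2 bridges.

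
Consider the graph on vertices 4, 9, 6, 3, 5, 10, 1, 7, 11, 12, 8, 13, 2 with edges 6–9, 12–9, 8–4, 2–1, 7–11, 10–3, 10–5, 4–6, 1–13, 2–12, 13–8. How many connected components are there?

3

Starting from 7 we can reach 7, 11. That is one component of size 2.
Starting from 3 we can reach 3, 5, 10. That is one component of size 3.
Starting from 1 we can reach 1, 2, 4, 6, 8, 9, 12, 13. That is one component of size 8.
Total: 3 components.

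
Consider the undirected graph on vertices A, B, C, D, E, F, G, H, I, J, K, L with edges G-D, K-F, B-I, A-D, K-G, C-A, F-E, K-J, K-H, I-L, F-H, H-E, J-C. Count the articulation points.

2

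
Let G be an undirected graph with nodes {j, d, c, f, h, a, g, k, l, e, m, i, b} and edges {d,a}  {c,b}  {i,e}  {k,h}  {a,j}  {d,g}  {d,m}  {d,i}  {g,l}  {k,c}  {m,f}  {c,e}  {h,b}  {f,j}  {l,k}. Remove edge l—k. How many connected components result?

l and k are still connected via l-g-d-i-e-c-k, so the component count stays at 1.

1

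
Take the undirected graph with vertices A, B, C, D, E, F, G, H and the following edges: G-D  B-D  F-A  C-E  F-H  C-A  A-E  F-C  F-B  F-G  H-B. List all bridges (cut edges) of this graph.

none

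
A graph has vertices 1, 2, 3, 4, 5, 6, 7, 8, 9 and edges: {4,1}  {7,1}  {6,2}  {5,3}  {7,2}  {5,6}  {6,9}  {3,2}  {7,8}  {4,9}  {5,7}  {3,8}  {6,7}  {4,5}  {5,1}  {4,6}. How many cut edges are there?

0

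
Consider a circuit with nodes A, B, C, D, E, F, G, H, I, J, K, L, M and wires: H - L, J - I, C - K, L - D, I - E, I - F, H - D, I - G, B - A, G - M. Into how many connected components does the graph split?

Starting from C we can reach C, K. That is one component of size 2.
Starting from A we can reach A, B. That is one component of size 2.
Starting from D we can reach D, H, L. That is one component of size 3.
Starting from E we can reach E, F, G, I, J, M. That is one component of size 6.
Total: 4 components.

4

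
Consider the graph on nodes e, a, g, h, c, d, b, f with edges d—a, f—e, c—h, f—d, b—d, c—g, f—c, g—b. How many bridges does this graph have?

3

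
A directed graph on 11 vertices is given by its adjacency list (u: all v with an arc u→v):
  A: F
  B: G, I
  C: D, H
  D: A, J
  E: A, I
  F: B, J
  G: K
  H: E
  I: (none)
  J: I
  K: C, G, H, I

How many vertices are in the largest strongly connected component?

9

{A, B, C, D, E, F, G, H, K} are all mutually reachable — one SCC of size 9.
{J} is an SCC by itself.
{I} is an SCC by itself.
The largest has 9 vertices.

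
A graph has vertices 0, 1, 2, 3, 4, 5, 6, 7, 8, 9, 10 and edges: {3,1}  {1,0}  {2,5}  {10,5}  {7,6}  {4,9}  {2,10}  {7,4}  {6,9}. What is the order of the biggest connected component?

4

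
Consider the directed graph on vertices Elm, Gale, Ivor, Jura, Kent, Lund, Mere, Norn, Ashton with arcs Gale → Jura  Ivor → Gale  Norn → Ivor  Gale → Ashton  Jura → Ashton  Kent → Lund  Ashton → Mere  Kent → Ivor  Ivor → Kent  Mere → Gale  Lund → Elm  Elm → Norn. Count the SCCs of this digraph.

{Elm, Ivor, Kent, Lund, Norn} are all mutually reachable — one SCC of size 5.
{Gale, Jura, Mere, Ashton} are all mutually reachable — one SCC of size 4.
That gives 2 strongly connected components.

2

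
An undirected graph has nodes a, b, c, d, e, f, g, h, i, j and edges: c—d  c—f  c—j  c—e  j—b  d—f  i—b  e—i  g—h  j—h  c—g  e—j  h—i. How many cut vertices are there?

1

Removing c increases the component count from 2 to 3, so c is a cut vertex.
By contrast removing g leaves 2 components; it is not a cut vertex. No other vertex is a cut vertex either.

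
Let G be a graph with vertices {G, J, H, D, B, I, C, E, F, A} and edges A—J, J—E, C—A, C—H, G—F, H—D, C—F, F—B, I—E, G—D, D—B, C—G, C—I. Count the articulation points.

Removing C increases the component count from 1 to 2, so C is a cut vertex.
By contrast removing G leaves 1 component; it is not a cut vertex. No other vertex is a cut vertex either.

1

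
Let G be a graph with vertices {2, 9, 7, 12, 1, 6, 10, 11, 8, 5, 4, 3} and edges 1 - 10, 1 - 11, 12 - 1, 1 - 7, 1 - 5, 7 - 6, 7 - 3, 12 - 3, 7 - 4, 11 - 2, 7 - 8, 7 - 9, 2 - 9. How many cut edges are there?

The edges on the cycle 12-1-7-3-12 are not bridges since each lies on that cycle.
But removing 4 - 7 disconnects 4 from 7; removing 7 - 6 disconnects 7 from 6; removing 5 - 1 disconnects 5 from 1; removing 7 - 8 disconnects 7 from 8 — these are bridges.
In total 5 edges are bridges.

5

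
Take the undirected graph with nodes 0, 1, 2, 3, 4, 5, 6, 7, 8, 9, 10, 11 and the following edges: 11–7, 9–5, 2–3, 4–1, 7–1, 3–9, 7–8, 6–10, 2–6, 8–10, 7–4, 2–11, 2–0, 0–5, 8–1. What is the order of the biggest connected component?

Starting from 0 we can reach 0, 1, 2, 3, 4, 5, 6, 7, 8, 9, 10, 11. That is one component of size 12.
The largest has 12 vertices.

12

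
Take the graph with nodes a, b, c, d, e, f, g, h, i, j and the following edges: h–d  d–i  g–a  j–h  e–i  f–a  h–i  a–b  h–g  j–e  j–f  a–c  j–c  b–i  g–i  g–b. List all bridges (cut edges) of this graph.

The edges on the cycle j-h-d-i-e-j are not bridges since each lies on that cycle.
Every edge lies on some cycle, so there are no bridges.

none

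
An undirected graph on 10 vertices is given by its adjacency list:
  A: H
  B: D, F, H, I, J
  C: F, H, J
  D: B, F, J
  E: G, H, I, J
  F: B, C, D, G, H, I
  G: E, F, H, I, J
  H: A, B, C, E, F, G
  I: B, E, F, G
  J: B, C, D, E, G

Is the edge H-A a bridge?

Removing H-A leaves no path between H and A: the component count goes from 1 to 2. So it is a bridge.

Yes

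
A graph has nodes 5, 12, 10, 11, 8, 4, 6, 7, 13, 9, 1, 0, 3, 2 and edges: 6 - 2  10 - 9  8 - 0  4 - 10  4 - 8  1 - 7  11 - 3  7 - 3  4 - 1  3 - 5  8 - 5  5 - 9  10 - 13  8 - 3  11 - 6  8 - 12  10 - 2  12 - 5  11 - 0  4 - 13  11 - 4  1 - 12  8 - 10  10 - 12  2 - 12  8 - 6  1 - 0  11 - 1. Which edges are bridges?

none

The edges on the cycle 4-8-10-13-4 are not bridges since each lies on that cycle.
Every edge lies on some cycle, so there are no bridges.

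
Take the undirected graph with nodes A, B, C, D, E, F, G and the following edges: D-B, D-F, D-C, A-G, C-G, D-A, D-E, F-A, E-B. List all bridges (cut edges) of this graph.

The edges on the cycle D-E-B-D are not bridges since each lies on that cycle.
Every edge lies on some cycle, so there are no bridges.

none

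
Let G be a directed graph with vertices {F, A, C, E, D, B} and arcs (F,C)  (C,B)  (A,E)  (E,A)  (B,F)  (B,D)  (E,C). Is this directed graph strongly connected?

No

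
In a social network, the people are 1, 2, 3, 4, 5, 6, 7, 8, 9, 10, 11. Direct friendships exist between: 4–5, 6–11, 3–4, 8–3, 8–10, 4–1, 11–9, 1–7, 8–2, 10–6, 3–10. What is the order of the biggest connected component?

11

Starting from 1 we can reach 1, 2, 3, 4, 5, 6, 7, 8, 9, 10, 11. That is one component of size 11.
The largest has 11 vertices.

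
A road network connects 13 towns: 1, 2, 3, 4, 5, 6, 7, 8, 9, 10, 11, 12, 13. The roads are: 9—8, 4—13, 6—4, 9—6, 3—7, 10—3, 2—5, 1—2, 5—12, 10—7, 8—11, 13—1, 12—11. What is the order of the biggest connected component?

10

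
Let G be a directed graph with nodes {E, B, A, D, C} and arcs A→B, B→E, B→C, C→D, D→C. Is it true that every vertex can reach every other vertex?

There is no directed path from D to B, so the graph is not strongly connected.

No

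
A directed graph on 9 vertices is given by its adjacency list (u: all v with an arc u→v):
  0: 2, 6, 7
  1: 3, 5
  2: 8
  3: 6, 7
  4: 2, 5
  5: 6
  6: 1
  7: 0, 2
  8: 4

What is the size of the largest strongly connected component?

9

{0, 1, 2, 3, 4, 5, 6, 7, 8} are all mutually reachable — one SCC of size 9.
The largest has 9 vertices.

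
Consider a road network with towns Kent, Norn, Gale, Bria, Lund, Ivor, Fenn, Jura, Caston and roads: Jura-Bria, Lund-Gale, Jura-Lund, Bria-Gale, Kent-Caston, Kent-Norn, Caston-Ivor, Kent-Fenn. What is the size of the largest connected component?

5

Starting from Bria we can reach Bria, Gale, Jura, Lund. That is one component of size 4.
Starting from Fenn we can reach Fenn, Ivor, Kent, Norn, Caston. That is one component of size 5.
The largest has 5 vertices.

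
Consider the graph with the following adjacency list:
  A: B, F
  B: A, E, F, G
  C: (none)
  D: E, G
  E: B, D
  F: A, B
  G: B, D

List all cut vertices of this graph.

Removing B increases the component count from 2 to 3, so B is a cut vertex.
By contrast removing E leaves 2 components; it is not a cut vertex. No other vertex is a cut vertex either.

B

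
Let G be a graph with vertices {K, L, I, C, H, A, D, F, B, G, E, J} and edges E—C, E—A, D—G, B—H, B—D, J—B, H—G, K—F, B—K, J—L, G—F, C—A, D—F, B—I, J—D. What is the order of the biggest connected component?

Starting from A we can reach A, C, E. That is one component of size 3.
Starting from B we can reach B, D, F, G, H, I, J, K, L. That is one component of size 9.
The largest has 9 vertices.

9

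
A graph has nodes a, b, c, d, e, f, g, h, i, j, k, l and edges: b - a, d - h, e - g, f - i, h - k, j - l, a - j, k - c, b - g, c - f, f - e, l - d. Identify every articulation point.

Removing f increases the component count from 1 to 2, so f is a cut vertex.
By contrast removing h leaves 1 component; it is not a cut vertex. No other vertex is a cut vertex either.

f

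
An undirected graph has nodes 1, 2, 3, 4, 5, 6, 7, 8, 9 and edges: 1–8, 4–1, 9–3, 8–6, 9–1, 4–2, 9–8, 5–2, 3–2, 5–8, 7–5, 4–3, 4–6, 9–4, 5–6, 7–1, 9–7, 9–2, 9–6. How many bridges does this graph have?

0

The edges on the cycle 9-4-1-7-9 are not bridges since each lies on that cycle.
Every edge lies on some cycle, so there are no bridges.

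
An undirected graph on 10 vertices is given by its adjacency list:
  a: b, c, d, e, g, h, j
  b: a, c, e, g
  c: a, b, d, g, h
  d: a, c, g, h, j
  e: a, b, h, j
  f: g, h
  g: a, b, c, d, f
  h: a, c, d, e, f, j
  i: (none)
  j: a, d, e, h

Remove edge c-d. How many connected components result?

c and d are still connected via c-a-d, so the component count stays at 2.

2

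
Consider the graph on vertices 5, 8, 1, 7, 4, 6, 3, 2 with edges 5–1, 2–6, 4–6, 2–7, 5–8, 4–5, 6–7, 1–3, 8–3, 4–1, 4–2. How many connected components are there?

1

Starting from 1 we can reach 1, 2, 3, 4, 5, 6, 7, 8. That is one component of size 8.
Total: 1 component.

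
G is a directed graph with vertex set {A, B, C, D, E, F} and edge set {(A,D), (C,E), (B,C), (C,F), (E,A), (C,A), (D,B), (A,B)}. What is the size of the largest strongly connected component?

{A, B, C, D, E} are all mutually reachable — one SCC of size 5.
{F} is an SCC by itself.
The largest has 5 vertices.

5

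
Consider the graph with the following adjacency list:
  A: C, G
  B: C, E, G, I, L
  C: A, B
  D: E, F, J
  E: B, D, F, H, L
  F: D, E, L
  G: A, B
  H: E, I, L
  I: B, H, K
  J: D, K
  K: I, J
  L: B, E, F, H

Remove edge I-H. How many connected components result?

1

I and H are still connected via I-B-L-H, so the component count stays at 1.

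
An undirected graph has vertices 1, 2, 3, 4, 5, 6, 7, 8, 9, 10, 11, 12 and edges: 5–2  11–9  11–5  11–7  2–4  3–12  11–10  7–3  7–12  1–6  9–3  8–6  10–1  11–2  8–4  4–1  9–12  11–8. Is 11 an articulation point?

Yes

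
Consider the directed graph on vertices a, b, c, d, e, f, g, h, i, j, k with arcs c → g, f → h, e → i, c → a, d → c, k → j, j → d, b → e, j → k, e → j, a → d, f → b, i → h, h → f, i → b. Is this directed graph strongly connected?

No

There is no directed path from g to j, so the graph is not strongly connected.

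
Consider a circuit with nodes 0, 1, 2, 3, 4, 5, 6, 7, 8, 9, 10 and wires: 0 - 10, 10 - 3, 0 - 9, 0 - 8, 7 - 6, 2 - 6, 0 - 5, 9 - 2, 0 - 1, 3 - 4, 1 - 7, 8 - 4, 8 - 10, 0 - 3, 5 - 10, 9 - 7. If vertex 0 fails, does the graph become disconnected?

Yes

Deleting 0 raises the number of components from 1 to 2, so 0 is a cut vertex.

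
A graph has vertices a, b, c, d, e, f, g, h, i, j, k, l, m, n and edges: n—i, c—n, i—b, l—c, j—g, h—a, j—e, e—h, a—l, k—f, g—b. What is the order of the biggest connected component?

m is isolated — a component by itself.
d is isolated — a component by itself.
Starting from f we can reach f, k. That is one component of size 2.
Starting from a we can reach a, b, c, e, g, h, i, j, l, n. That is one component of size 10.
The largest has 10 vertices.

10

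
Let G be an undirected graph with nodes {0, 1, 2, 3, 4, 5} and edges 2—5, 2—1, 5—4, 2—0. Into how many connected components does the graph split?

2

3 is isolated — a component by itself.
Starting from 0 we can reach 0, 1, 2, 4, 5. That is one component of size 5.
Total: 2 components.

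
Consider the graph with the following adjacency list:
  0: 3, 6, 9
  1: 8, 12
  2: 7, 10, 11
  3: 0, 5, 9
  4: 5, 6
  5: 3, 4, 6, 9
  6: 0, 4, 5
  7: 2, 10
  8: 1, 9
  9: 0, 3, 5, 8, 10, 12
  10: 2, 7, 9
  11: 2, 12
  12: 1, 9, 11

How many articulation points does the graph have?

1

Removing 9 increases the component count from 1 to 2, so 9 is a cut vertex.
By contrast removing 3 leaves 1 component; it is not a cut vertex. No other vertex is a cut vertex either.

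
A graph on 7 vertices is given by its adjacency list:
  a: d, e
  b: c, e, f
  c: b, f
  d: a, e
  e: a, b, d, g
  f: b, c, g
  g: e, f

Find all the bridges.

none

The edges on the cycle e-d-a-e are not bridges since each lies on that cycle.
Every edge lies on some cycle, so there are no bridges.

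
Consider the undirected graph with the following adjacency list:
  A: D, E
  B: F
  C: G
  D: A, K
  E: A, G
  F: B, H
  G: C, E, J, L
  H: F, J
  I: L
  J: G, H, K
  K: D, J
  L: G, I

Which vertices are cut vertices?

F, G, H, J, L

Removing F increases the component count from 1 to 2, so F is a cut vertex.
Removing G increases the component count from 1 to 3, so G is a cut vertex.
Removing H increases the component count from 1 to 2, so H is a cut vertex.
Likewise J, L are cut vertices.
By contrast removing I leaves 1 component; it is not a cut vertex. No other vertex is a cut vertex either.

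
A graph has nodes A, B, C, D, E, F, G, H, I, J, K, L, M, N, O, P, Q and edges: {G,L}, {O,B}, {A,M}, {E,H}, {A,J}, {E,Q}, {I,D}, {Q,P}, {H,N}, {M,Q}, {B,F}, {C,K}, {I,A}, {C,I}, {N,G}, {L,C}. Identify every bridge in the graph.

A-J, B-F, B-O, C-K, D-I, P-Q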